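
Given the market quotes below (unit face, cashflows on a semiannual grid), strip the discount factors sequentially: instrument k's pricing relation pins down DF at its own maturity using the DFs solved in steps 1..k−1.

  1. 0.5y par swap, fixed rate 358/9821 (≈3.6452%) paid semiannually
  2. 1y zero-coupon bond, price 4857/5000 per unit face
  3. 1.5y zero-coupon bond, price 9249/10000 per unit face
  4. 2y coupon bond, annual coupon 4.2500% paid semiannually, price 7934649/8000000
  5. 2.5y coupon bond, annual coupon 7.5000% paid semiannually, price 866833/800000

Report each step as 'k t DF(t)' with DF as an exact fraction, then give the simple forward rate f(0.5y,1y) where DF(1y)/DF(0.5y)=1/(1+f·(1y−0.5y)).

1 1/2 9821/10000
2 1 4857/5000
3 3/2 9249/10000
4 2 9113/10000
5 5/2 4537/5000
f(0.5y,1y) = ((9821/10000)/(4857/5000) − 1)/(1/2) = 107/4857 ≈ 2.2030%

step 1 [0.5y] swap r/2=179/9821: DF=(1 − 179/9821·(0))/(1+179/9821) = 9821/10000 ≈ 0.982100
step 2 [1y] zero: DF = P = 4857/5000 ≈ 0.971400
step 3 [1.5y] zero: DF = P = 9249/10000 ≈ 0.924900
step 4 [2y] bond c/2=17/800: DF=(7934649/8000000 − 17/800·(0.982100+0.971400+0.924900))/(1+17/800) = 9113/10000 ≈ 0.911300
step 5 [2.5y] bond c/2=3/80: DF=(866833/800000 − 3/80·(0.982100+0.971400+0.924900+0.911300))/(1+3/80) = 4537/5000 ≈ 0.907400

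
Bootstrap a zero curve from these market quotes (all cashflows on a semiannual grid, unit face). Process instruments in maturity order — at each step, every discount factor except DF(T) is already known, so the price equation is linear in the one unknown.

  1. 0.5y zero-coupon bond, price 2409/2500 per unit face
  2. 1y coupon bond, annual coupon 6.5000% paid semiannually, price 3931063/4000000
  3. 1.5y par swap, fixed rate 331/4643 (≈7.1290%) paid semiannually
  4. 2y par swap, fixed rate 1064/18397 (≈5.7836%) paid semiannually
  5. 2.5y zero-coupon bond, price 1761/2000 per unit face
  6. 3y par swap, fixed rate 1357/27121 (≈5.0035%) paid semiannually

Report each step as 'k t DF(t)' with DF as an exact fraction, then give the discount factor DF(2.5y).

step 1 [0.5y] zero: DF = P = 2409/2500 ≈ 0.963600
step 2 [1y] bond c/2=13/400: DF=(3931063/4000000 − 13/400·(0.963600))/(1+13/400) = 1843/2000 ≈ 0.921500
step 3 [1.5y] swap r/2=331/9286: DF=(1 − 331/9286·(0.963600+0.921500))/(1+331/9286) = 9007/10000 ≈ 0.900700
step 4 [2y] swap r/2=532/18397: DF=(1 − 532/18397·(0.963600+0.921500+0.900700))/(1+532/18397) = 1117/1250 ≈ 0.893600
step 5 [2.5y] zero: DF = P = 1761/2000 ≈ 0.880500
step 6 [3y] swap r/2=1357/54242: DF=(1 − 1357/54242·(0.963600+0.921500+0.900700+0.893600+0.880500))/(1+1357/54242) = 8643/10000 ≈ 0.864300

1 1/2 2409/2500
2 1 1843/2000
3 3/2 9007/10000
4 2 1117/1250
5 5/2 1761/2000
6 3 8643/10000
DF(2.5y) = 1761/2000 ≈ 0.880500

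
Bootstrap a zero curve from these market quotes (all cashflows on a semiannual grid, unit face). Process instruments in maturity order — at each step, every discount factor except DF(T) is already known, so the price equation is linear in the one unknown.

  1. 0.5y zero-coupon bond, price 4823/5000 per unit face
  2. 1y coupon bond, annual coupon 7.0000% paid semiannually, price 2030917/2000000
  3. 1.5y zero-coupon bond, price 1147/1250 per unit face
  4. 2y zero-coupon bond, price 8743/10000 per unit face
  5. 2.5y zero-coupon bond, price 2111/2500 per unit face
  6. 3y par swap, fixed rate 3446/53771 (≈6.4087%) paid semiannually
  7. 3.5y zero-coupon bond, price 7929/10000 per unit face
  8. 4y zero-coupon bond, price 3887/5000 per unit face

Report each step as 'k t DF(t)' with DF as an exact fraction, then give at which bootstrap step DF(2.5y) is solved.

step 1 [0.5y] zero: DF = P = 4823/5000 ≈ 0.964600
step 2 [1y] bond c/2=7/200: DF=(2030917/2000000 − 7/200·(0.964600))/(1+7/200) = 1897/2000 ≈ 0.948500
step 3 [1.5y] zero: DF = P = 1147/1250 ≈ 0.917600
step 4 [2y] zero: DF = P = 8743/10000 ≈ 0.874300
step 5 [2.5y] zero: DF = P = 2111/2500 ≈ 0.844400
step 6 [3y] swap r/2=1723/53771: DF=(1 − 1723/53771·(0.964600+0.948500+0.917600+0.874300+0.844400))/(1+1723/53771) = 8277/10000 ≈ 0.827700
step 7 [3.5y] zero: DF = P = 7929/10000 ≈ 0.792900
step 8 [4y] zero: DF = P = 3887/5000 ≈ 0.777400

1 1/2 4823/5000
2 1 1897/2000
3 3/2 1147/1250
4 2 8743/10000
5 5/2 2111/2500
6 3 8277/10000
7 7/2 7929/10000
8 4 3887/5000
DF(2.5y) is solved at step 5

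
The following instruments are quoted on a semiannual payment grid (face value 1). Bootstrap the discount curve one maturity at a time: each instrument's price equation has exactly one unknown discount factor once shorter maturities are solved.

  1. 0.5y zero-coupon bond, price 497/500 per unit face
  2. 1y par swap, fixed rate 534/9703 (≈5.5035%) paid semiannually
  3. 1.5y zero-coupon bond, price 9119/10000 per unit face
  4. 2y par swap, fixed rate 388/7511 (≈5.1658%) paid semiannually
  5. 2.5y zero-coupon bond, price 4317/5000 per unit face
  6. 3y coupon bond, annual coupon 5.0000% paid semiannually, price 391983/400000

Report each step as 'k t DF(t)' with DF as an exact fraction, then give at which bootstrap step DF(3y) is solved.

1 1/2 497/500
2 1 4733/5000
3 3/2 9119/10000
4 2 903/1000
5 5/2 4317/5000
6 3 4217/5000
DF(3y) is solved at step 6

step 1 [0.5y] zero: DF = P = 497/500 ≈ 0.994000
step 2 [1y] swap r/2=267/9703: DF=(1 − 267/9703·(0.994000))/(1+267/9703) = 4733/5000 ≈ 0.946600
step 3 [1.5y] zero: DF = P = 9119/10000 ≈ 0.911900
step 4 [2y] swap r/2=194/7511: DF=(1 − 194/7511·(0.994000+0.946600+0.911900))/(1+194/7511) = 903/1000 ≈ 0.903000
step 5 [2.5y] zero: DF = P = 4317/5000 ≈ 0.863400
step 6 [3y] bond c/2=1/40: DF=(391983/400000 − 1/40·(0.994000+0.946600+0.911900+0.903000+0.863400))/(1+1/40) = 4217/5000 ≈ 0.843400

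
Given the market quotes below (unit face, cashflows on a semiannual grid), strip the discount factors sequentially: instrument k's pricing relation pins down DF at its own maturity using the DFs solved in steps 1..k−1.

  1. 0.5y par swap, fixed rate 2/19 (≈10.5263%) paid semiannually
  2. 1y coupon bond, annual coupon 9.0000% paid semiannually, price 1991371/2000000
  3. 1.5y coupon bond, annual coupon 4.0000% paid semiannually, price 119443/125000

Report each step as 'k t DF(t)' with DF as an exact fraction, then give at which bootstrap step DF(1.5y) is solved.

step 1 [0.5y] swap r/2=1/19: DF=(1 − 1/19·(0))/(1+1/19) = 19/20 ≈ 0.950000
step 2 [1y] bond c/2=9/200: DF=(1991371/2000000 − 9/200·(0.950000))/(1+9/200) = 9119/10000 ≈ 0.911900
step 3 [1.5y] bond c/2=1/50: DF=(119443/125000 − 1/50·(0.950000+0.911900))/(1+1/50) = 9003/10000 ≈ 0.900300

1 1/2 19/20
2 1 9119/10000
3 3/2 9003/10000
DF(1.5y) is solved at step 3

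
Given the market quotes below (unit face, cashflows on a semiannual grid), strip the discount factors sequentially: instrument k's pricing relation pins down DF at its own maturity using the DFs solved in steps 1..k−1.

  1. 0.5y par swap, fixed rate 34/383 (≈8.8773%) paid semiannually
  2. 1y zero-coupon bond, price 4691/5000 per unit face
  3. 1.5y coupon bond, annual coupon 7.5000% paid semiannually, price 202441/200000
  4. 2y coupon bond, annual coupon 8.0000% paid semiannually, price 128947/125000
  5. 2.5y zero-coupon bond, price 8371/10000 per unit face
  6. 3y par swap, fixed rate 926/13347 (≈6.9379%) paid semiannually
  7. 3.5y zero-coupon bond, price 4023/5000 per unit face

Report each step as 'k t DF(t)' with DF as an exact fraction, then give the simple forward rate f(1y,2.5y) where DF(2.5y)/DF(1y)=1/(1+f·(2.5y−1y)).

step 1 [0.5y] swap r/2=17/383: DF=(1 − 17/383·(0))/(1+17/383) = 383/400 ≈ 0.957500
step 2 [1y] zero: DF = P = 4691/5000 ≈ 0.938200
step 3 [1.5y] bond c/2=3/80: DF=(202441/200000 − 3/80·(0.957500+0.938200))/(1+3/80) = 9071/10000 ≈ 0.907100
step 4 [2y] bond c/2=1/25: DF=(128947/125000 − 1/25·(0.957500+0.938200+0.907100))/(1+1/25) = 8841/10000 ≈ 0.884100
step 5 [2.5y] zero: DF = P = 8371/10000 ≈ 0.837100
step 6 [3y] swap r/2=463/13347: DF=(1 − 463/13347·(0.957500+0.938200+0.907100+0.884100+0.837100))/(1+463/13347) = 2037/2500 ≈ 0.814800
step 7 [3.5y] zero: DF = P = 4023/5000 ≈ 0.804600

1 1/2 383/400
2 1 4691/5000
3 3/2 9071/10000
4 2 8841/10000
5 5/2 8371/10000
6 3 2037/2500
7 7/2 4023/5000
f(1y,2.5y) = ((4691/5000)/(8371/10000) − 1)/(3/2) = 674/8371 ≈ 8.0516%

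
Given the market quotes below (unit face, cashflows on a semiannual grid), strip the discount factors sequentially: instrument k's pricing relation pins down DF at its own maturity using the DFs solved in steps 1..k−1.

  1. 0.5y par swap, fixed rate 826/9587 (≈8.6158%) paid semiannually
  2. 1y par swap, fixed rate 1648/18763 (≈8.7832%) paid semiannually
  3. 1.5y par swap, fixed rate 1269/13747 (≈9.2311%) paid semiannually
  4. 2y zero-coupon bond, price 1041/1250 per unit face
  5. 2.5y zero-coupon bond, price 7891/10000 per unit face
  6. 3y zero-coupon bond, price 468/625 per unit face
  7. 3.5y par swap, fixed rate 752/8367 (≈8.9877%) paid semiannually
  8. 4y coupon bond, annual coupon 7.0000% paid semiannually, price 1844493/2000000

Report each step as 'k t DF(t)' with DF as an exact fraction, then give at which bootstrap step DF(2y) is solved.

step 1 [0.5y] swap r/2=413/9587: DF=(1 − 413/9587·(0))/(1+413/9587) = 9587/10000 ≈ 0.958700
step 2 [1y] swap r/2=824/18763: DF=(1 − 824/18763·(0.958700))/(1+824/18763) = 1147/1250 ≈ 0.917600
step 3 [1.5y] swap r/2=1269/27494: DF=(1 − 1269/27494·(0.958700+0.917600))/(1+1269/27494) = 8731/10000 ≈ 0.873100
step 4 [2y] zero: DF = P = 1041/1250 ≈ 0.832800
step 5 [2.5y] zero: DF = P = 7891/10000 ≈ 0.789100
step 6 [3y] zero: DF = P = 468/625 ≈ 0.748800
step 7 [3.5y] swap r/2=376/8367: DF=(1 − 376/8367·(0.958700+0.917600+0.873100+0.832800+0.789100+0.748800))/(1+376/8367) = 921/1250 ≈ 0.736800
step 8 [4y] bond c/2=7/200: DF=(1844493/2000000 − 7/200·(0.958700+0.917600+0.873100+0.832800+0.789100+0.748800+0.736800))/(1+7/200) = 693/1000 ≈ 0.693000

1 1/2 9587/10000
2 1 1147/1250
3 3/2 8731/10000
4 2 1041/1250
5 5/2 7891/10000
6 3 468/625
7 7/2 921/1250
8 4 693/1000
DF(2y) is solved at step 4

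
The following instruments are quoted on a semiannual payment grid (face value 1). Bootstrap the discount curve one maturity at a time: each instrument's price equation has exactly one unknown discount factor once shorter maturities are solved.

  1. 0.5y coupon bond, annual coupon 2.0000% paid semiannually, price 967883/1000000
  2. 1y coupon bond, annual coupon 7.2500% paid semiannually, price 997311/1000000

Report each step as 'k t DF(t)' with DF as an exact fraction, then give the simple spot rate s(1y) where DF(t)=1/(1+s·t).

1 1/2 9583/10000
2 1 9289/10000
s(1y) = (1/(9289/10000) − 1)/(1) = 711/9289 ≈ 7.6542%

step 1 [0.5y] bond c/2=1/100: DF=(967883/1000000 − 1/100·(0))/(1+1/100) = 9583/10000 ≈ 0.958300
step 2 [1y] bond c/2=29/800: DF=(997311/1000000 − 29/800·(0.958300))/(1+29/800) = 9289/10000 ≈ 0.928900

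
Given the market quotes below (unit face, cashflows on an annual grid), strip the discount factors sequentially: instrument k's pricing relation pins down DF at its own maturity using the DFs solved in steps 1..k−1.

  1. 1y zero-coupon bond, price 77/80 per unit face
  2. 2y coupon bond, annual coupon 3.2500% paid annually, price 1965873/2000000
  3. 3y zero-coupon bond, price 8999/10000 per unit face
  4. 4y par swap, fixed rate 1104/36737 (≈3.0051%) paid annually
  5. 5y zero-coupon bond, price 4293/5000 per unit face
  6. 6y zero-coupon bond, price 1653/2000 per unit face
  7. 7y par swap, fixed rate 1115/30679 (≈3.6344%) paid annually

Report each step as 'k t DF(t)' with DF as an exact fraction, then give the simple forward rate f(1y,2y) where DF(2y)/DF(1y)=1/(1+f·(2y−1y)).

1 1 77/80
2 2 9217/10000
3 3 8999/10000
4 4 556/625
5 5 4293/5000
6 6 1653/2000
7 7 777/1000
f(1y,2y) = ((77/80)/(9217/10000) − 1)/(1) = 408/9217 ≈ 4.4266%

step 1 [1y] zero: DF = P = 77/80 ≈ 0.962500
step 2 [2y] bond c/1=13/400: DF=(1965873/2000000 − 13/400·(0.962500))/(1+13/400) = 9217/10000 ≈ 0.921700
step 3 [3y] zero: DF = P = 8999/10000 ≈ 0.899900
step 4 [4y] swap r/1=1104/36737: DF=(1 − 1104/36737·(0.962500+0.921700+0.899900))/(1+1104/36737) = 556/625 ≈ 0.889600
step 5 [5y] zero: DF = P = 4293/5000 ≈ 0.858600
step 6 [6y] zero: DF = P = 1653/2000 ≈ 0.826500
step 7 [7y] swap r/1=1115/30679: DF=(1 − 1115/30679·(0.962500+0.921700+0.899900+0.889600+0.858600+0.826500))/(1+1115/30679) = 777/1000 ≈ 0.777000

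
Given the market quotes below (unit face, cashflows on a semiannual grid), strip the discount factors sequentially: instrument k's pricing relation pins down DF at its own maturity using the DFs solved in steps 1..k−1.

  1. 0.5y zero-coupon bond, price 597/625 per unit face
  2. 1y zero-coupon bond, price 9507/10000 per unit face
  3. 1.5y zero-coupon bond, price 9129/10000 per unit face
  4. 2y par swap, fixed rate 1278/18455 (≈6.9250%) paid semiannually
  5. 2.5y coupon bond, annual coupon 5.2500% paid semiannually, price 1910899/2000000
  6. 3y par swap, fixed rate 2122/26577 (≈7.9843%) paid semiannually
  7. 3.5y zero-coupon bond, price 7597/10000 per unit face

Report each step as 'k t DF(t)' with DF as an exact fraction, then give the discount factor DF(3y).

1 1/2 597/625
2 1 9507/10000
3 3/2 9129/10000
4 2 4361/5000
5 5/2 4183/5000
6 3 3939/5000
7 7/2 7597/10000
DF(3y) = 3939/5000 ≈ 0.787800

step 1 [0.5y] zero: DF = P = 597/625 ≈ 0.955200
step 2 [1y] zero: DF = P = 9507/10000 ≈ 0.950700
step 3 [1.5y] zero: DF = P = 9129/10000 ≈ 0.912900
step 4 [2y] swap r/2=639/18455: DF=(1 − 639/18455·(0.955200+0.950700+0.912900))/(1+639/18455) = 4361/5000 ≈ 0.872200
step 5 [2.5y] bond c/2=21/800: DF=(1910899/2000000 − 21/800·(0.955200+0.950700+0.912900+0.872200))/(1+21/800) = 4183/5000 ≈ 0.836600
step 6 [3y] swap r/2=1061/26577: DF=(1 − 1061/26577·(0.955200+0.950700+0.912900+0.872200+0.836600))/(1+1061/26577) = 3939/5000 ≈ 0.787800
step 7 [3.5y] zero: DF = P = 7597/10000 ≈ 0.759700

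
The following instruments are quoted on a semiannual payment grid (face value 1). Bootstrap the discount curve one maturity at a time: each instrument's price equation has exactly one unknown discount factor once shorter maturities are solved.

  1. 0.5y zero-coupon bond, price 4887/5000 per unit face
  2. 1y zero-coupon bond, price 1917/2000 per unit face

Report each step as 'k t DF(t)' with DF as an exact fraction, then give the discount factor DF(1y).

step 1 [0.5y] zero: DF = P = 4887/5000 ≈ 0.977400
step 2 [1y] zero: DF = P = 1917/2000 ≈ 0.958500

1 1/2 4887/5000
2 1 1917/2000
DF(1y) = 1917/2000 ≈ 0.958500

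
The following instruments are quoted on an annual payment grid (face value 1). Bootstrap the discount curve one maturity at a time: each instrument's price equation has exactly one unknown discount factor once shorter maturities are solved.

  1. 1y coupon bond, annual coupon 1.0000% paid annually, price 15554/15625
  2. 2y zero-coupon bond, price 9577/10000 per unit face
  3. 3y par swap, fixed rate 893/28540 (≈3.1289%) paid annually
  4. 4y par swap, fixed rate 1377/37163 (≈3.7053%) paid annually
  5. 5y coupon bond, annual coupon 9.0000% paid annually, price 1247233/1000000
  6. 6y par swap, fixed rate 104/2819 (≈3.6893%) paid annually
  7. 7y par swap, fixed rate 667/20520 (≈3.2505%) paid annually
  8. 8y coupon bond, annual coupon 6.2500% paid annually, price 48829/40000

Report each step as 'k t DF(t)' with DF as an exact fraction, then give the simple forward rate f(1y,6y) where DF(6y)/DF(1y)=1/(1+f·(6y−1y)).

1 1 616/625
2 2 9577/10000
3 3 9107/10000
4 4 8623/10000
5 5 4187/5000
6 6 1003/1250
7 7 7999/10000
8 8 1967/2500
f(1y,6y) = ((616/625)/(1003/1250) − 1)/(5) = 229/5015 ≈ 4.5663%

step 1 [1y] bond c/1=1/100: DF=(15554/15625 − 1/100·(0))/(1+1/100) = 616/625 ≈ 0.985600
step 2 [2y] zero: DF = P = 9577/10000 ≈ 0.957700
step 3 [3y] swap r/1=893/28540: DF=(1 − 893/28540·(0.985600+0.957700))/(1+893/28540) = 9107/10000 ≈ 0.910700
step 4 [4y] swap r/1=1377/37163: DF=(1 − 1377/37163·(0.985600+0.957700+0.910700))/(1+1377/37163) = 8623/10000 ≈ 0.862300
step 5 [5y] bond c/1=9/100: DF=(1247233/1000000 − 9/100·(0.985600+0.957700+0.910700+0.862300))/(1+9/100) = 4187/5000 ≈ 0.837400
step 6 [6y] swap r/1=104/2819: DF=(1 − 104/2819·(0.985600+0.957700+0.910700+0.862300+0.837400))/(1+104/2819) = 1003/1250 ≈ 0.802400
step 7 [7y] swap r/1=667/20520: DF=(1 − 667/20520·(0.985600+0.957700+0.910700+0.862300+0.837400+0.802400))/(1+667/20520) = 7999/10000 ≈ 0.799900
step 8 [8y] bond c/1=1/16: DF=(48829/40000 − 1/16·(0.985600+0.957700+0.910700+0.862300+0.837400+0.802400+0.799900))/(1+1/16) = 1967/2500 ≈ 0.786800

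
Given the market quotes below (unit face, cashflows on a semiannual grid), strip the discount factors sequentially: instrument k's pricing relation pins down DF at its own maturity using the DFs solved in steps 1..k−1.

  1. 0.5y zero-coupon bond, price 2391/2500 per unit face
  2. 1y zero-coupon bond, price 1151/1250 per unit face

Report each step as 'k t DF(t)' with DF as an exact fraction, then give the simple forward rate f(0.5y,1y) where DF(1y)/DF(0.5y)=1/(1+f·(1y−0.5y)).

step 1 [0.5y] zero: DF = P = 2391/2500 ≈ 0.956400
step 2 [1y] zero: DF = P = 1151/1250 ≈ 0.920800

1 1/2 2391/2500
2 1 1151/1250
f(0.5y,1y) = ((2391/2500)/(1151/1250) − 1)/(1/2) = 89/1151 ≈ 7.7324%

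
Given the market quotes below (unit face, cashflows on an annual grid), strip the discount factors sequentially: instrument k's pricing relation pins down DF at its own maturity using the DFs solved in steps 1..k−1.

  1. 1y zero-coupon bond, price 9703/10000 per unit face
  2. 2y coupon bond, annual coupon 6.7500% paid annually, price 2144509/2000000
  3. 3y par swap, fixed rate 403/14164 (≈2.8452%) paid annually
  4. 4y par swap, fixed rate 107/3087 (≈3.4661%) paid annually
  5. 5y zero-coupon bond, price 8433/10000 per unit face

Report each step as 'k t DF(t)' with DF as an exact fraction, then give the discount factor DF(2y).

1 1 9703/10000
2 2 9431/10000
3 3 4597/5000
4 4 2179/2500
5 5 8433/10000
DF(2y) = 9431/10000 ≈ 0.943100

step 1 [1y] zero: DF = P = 9703/10000 ≈ 0.970300
step 2 [2y] bond c/1=27/400: DF=(2144509/2000000 − 27/400·(0.970300))/(1+27/400) = 9431/10000 ≈ 0.943100
step 3 [3y] swap r/1=403/14164: DF=(1 − 403/14164·(0.970300+0.943100))/(1+403/14164) = 4597/5000 ≈ 0.919400
step 4 [4y] swap r/1=107/3087: DF=(1 − 107/3087·(0.970300+0.943100+0.919400))/(1+107/3087) = 2179/2500 ≈ 0.871600
step 5 [5y] zero: DF = P = 8433/10000 ≈ 0.843300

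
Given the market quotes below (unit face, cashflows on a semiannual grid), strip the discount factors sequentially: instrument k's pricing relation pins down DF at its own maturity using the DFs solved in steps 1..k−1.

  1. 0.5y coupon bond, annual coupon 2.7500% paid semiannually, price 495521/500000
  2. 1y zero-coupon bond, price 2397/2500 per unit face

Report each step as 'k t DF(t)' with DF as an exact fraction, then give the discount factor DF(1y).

step 1 [0.5y] bond c/2=11/800: DF=(495521/500000 − 11/800·(0))/(1+11/800) = 611/625 ≈ 0.977600
step 2 [1y] zero: DF = P = 2397/2500 ≈ 0.958800

1 1/2 611/625
2 1 2397/2500
DF(1y) = 2397/2500 ≈ 0.958800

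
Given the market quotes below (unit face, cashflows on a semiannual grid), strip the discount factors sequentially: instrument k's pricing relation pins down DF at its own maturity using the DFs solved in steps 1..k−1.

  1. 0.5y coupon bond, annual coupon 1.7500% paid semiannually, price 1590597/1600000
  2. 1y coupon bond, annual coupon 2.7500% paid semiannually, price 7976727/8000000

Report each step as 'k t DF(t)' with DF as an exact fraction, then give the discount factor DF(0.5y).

1 1/2 1971/2000
2 1 4851/5000
DF(0.5y) = 1971/2000 ≈ 0.985500

step 1 [0.5y] bond c/2=7/800: DF=(1590597/1600000 − 7/800·(0))/(1+7/800) = 1971/2000 ≈ 0.985500
step 2 [1y] bond c/2=11/800: DF=(7976727/8000000 − 11/800·(0.985500))/(1+11/800) = 4851/5000 ≈ 0.970200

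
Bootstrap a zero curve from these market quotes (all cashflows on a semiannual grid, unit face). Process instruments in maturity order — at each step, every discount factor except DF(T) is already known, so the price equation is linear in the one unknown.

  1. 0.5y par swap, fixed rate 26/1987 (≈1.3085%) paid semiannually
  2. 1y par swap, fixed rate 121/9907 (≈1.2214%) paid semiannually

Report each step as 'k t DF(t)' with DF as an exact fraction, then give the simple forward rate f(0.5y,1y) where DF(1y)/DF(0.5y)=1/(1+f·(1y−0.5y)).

step 1 [0.5y] swap r/2=13/1987: DF=(1 − 13/1987·(0))/(1+13/1987) = 1987/2000 ≈ 0.993500
step 2 [1y] swap r/2=121/19814: DF=(1 − 121/19814·(0.993500))/(1+121/19814) = 9879/10000 ≈ 0.987900

1 1/2 1987/2000
2 1 9879/10000
f(0.5y,1y) = ((1987/2000)/(9879/10000) − 1)/(1/2) = 112/9879 ≈ 1.1337%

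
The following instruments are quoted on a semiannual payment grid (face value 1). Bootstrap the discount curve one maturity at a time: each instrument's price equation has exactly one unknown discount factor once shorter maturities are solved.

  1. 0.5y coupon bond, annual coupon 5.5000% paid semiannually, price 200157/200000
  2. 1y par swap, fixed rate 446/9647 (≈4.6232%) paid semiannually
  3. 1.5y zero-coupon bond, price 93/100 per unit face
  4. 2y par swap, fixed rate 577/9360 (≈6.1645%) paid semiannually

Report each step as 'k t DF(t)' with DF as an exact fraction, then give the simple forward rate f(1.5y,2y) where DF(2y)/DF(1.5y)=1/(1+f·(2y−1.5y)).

1 1/2 487/500
2 1 4777/5000
3 3/2 93/100
4 2 4423/5000
f(1.5y,2y) = ((93/100)/(4423/5000) − 1)/(1/2) = 454/4423 ≈ 10.2645%

step 1 [0.5y] bond c/2=11/400: DF=(200157/200000 − 11/400·(0))/(1+11/400) = 487/500 ≈ 0.974000
step 2 [1y] swap r/2=223/9647: DF=(1 − 223/9647·(0.974000))/(1+223/9647) = 4777/5000 ≈ 0.955400
step 3 [1.5y] zero: DF = P = 93/100 ≈ 0.930000
step 4 [2y] swap r/2=577/18720: DF=(1 − 577/18720·(0.974000+0.955400+0.930000))/(1+577/18720) = 4423/5000 ≈ 0.884600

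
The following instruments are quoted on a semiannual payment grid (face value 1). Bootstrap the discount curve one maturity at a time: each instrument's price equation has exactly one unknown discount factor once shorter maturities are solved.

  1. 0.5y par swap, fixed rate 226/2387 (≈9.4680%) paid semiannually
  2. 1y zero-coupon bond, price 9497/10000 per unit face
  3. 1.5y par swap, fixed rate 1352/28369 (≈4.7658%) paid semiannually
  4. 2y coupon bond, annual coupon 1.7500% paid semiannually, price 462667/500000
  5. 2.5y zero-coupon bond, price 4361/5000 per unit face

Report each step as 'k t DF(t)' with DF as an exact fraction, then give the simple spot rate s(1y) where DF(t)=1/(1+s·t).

1 1/2 2387/2500
2 1 9497/10000
3 3/2 2331/2500
4 2 8927/10000
5 5/2 4361/5000
s(1y) = (1/(9497/10000) − 1)/(1) = 503/9497 ≈ 5.2964%

step 1 [0.5y] swap r/2=113/2387: DF=(1 − 113/2387·(0))/(1+113/2387) = 2387/2500 ≈ 0.954800
step 2 [1y] zero: DF = P = 9497/10000 ≈ 0.949700
step 3 [1.5y] swap r/2=676/28369: DF=(1 − 676/28369·(0.954800+0.949700))/(1+676/28369) = 2331/2500 ≈ 0.932400
step 4 [2y] bond c/2=7/800: DF=(462667/500000 − 7/800·(0.954800+0.949700+0.932400))/(1+7/800) = 8927/10000 ≈ 0.892700
step 5 [2.5y] zero: DF = P = 4361/5000 ≈ 0.872200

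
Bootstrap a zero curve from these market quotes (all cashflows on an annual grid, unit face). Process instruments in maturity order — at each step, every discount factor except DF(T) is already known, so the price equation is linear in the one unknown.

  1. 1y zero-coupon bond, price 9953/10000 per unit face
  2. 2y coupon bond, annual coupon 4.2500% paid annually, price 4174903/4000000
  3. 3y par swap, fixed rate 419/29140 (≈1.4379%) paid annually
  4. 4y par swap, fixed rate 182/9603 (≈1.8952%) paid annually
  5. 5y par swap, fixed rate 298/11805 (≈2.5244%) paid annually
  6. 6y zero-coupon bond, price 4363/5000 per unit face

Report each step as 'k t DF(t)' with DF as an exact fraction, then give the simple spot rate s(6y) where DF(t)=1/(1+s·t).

1 1 9953/10000
2 2 4803/5000
3 3 9581/10000
4 4 1159/1250
5 5 1101/1250
6 6 4363/5000
s(6y) = (1/(4363/5000) − 1)/(6) = 637/26178 ≈ 2.4333%

step 1 [1y] zero: DF = P = 9953/10000 ≈ 0.995300
step 2 [2y] bond c/1=17/400: DF=(4174903/4000000 − 17/400·(0.995300))/(1+17/400) = 4803/5000 ≈ 0.960600
step 3 [3y] swap r/1=419/29140: DF=(1 − 419/29140·(0.995300+0.960600))/(1+419/29140) = 9581/10000 ≈ 0.958100
step 4 [4y] swap r/1=182/9603: DF=(1 − 182/9603·(0.995300+0.960600+0.958100))/(1+182/9603) = 1159/1250 ≈ 0.927200
step 5 [5y] swap r/1=298/11805: DF=(1 − 298/11805·(0.995300+0.960600+0.958100+0.927200))/(1+298/11805) = 1101/1250 ≈ 0.880800
step 6 [6y] zero: DF = P = 4363/5000 ≈ 0.872600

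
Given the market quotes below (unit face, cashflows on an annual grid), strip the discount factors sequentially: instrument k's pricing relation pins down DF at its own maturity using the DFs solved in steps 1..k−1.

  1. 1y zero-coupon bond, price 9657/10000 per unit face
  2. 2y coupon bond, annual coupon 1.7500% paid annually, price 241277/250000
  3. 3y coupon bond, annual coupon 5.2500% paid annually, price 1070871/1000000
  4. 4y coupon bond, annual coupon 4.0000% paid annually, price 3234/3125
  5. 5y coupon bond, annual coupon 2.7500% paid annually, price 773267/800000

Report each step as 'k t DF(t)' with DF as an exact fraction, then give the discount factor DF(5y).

step 1 [1y] zero: DF = P = 9657/10000 ≈ 0.965700
step 2 [2y] bond c/1=7/400: DF=(241277/250000 − 7/400·(0.965700))/(1+7/400) = 9319/10000 ≈ 0.931900
step 3 [3y] bond c/1=21/400: DF=(1070871/1000000 − 21/400·(0.965700+0.931900))/(1+21/400) = 2307/2500 ≈ 0.922800
step 4 [4y] bond c/1=1/25: DF=(3234/3125 − 1/25·(0.965700+0.931900+0.922800))/(1+1/25) = 4433/5000 ≈ 0.886600
step 5 [5y] bond c/1=11/400: DF=(773267/800000 − 11/400·(0.965700+0.931900+0.922800+0.886600))/(1+11/400) = 1683/2000 ≈ 0.841500

1 1 9657/10000
2 2 9319/10000
3 3 2307/2500
4 4 4433/5000
5 5 1683/2000
DF(5y) = 1683/2000 ≈ 0.841500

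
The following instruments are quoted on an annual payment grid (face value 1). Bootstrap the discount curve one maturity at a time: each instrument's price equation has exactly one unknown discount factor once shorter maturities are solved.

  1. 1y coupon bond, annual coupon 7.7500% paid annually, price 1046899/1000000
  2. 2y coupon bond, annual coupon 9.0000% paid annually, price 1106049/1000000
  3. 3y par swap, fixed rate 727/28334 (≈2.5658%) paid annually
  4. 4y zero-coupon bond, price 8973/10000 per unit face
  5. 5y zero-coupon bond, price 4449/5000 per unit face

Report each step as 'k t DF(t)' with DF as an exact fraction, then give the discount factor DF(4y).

step 1 [1y] bond c/1=31/400: DF=(1046899/1000000 − 31/400·(0))/(1+31/400) = 2429/2500 ≈ 0.971600
step 2 [2y] bond c/1=9/100: DF=(1106049/1000000 − 9/100·(0.971600))/(1+9/100) = 1869/2000 ≈ 0.934500
step 3 [3y] swap r/1=727/28334: DF=(1 − 727/28334·(0.971600+0.934500))/(1+727/28334) = 9273/10000 ≈ 0.927300
step 4 [4y] zero: DF = P = 8973/10000 ≈ 0.897300
step 5 [5y] zero: DF = P = 4449/5000 ≈ 0.889800

1 1 2429/2500
2 2 1869/2000
3 3 9273/10000
4 4 8973/10000
5 5 4449/5000
DF(4y) = 8973/10000 ≈ 0.897300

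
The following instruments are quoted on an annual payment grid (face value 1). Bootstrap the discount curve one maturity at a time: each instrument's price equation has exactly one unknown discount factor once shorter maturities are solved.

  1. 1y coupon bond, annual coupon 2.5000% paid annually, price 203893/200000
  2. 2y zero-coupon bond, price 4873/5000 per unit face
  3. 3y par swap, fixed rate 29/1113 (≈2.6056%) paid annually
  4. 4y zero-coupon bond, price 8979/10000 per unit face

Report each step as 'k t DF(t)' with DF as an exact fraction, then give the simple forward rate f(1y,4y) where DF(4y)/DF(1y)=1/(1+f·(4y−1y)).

step 1 [1y] bond c/1=1/40: DF=(203893/200000 − 1/40·(0))/(1+1/40) = 4973/5000 ≈ 0.994600
step 2 [2y] zero: DF = P = 4873/5000 ≈ 0.974600
step 3 [3y] swap r/1=29/1113: DF=(1 − 29/1113·(0.994600+0.974600))/(1+29/1113) = 4623/5000 ≈ 0.924600
step 4 [4y] zero: DF = P = 8979/10000 ≈ 0.897900

1 1 4973/5000
2 2 4873/5000
3 3 4623/5000
4 4 8979/10000
f(1y,4y) = ((4973/5000)/(8979/10000) − 1)/(3) = 967/26937 ≈ 3.5899%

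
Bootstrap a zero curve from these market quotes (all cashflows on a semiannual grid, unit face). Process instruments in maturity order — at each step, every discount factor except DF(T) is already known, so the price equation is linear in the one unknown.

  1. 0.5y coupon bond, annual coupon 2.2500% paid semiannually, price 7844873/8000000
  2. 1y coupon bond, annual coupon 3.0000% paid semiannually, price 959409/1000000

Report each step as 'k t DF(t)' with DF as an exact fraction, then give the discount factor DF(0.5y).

1 1/2 9697/10000
2 1 9309/10000
DF(0.5y) = 9697/10000 ≈ 0.969700

step 1 [0.5y] bond c/2=9/800: DF=(7844873/8000000 − 9/800·(0))/(1+9/800) = 9697/10000 ≈ 0.969700
step 2 [1y] bond c/2=3/200: DF=(959409/1000000 − 3/200·(0.969700))/(1+3/200) = 9309/10000 ≈ 0.930900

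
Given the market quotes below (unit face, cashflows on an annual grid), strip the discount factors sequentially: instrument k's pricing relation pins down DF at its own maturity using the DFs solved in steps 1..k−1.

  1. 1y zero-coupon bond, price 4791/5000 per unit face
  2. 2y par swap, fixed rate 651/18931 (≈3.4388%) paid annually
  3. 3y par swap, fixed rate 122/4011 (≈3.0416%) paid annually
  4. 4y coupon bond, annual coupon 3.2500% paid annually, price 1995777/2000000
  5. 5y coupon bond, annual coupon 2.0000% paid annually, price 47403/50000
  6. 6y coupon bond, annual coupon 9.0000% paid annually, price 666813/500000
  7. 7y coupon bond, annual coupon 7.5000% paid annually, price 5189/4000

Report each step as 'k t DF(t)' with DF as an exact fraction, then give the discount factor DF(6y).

1 1 4791/5000
2 2 9349/10000
3 3 4573/5000
4 4 8781/10000
5 5 2143/2500
6 6 2121/2500
7 7 4153/5000
DF(6y) = 2121/2500 ≈ 0.848400

step 1 [1y] zero: DF = P = 4791/5000 ≈ 0.958200
step 2 [2y] swap r/1=651/18931: DF=(1 − 651/18931·(0.958200))/(1+651/18931) = 9349/10000 ≈ 0.934900
step 3 [3y] swap r/1=122/4011: DF=(1 − 122/4011·(0.958200+0.934900))/(1+122/4011) = 4573/5000 ≈ 0.914600
step 4 [4y] bond c/1=13/400: DF=(1995777/2000000 − 13/400·(0.958200+0.934900+0.914600))/(1+13/400) = 8781/10000 ≈ 0.878100
step 5 [5y] bond c/1=1/50: DF=(47403/50000 − 1/50·(0.958200+0.934900+0.914600+0.878100))/(1+1/50) = 2143/2500 ≈ 0.857200
step 6 [6y] bond c/1=9/100: DF=(666813/500000 − 9/100·(0.958200+0.934900+0.914600+0.878100+0.857200))/(1+9/100) = 2121/2500 ≈ 0.848400
step 7 [7y] bond c/1=3/40: DF=(5189/4000 − 3/40·(0.958200+0.934900+0.914600+0.878100+0.857200+0.848400))/(1+3/40) = 4153/5000 ≈ 0.830600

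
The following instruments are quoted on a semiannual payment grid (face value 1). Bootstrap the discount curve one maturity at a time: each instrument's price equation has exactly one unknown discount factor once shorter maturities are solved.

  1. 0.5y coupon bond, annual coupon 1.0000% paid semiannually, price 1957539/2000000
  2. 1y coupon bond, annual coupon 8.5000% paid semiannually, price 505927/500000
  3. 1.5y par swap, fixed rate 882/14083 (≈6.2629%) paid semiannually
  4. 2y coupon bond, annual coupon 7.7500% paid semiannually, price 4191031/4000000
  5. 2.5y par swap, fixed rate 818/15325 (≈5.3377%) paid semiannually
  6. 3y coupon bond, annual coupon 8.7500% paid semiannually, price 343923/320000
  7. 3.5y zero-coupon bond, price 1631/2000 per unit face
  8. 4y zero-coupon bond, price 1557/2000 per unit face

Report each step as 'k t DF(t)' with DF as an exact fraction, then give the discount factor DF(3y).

1 1/2 9739/10000
2 1 9309/10000
3 3/2 4559/5000
4 2 2259/2500
5 5/2 8773/10000
6 3 837/1000
7 7/2 1631/2000
8 4 1557/2000
DF(3y) = 837/1000 ≈ 0.837000

step 1 [0.5y] bond c/2=1/200: DF=(1957539/2000000 − 1/200·(0))/(1+1/200) = 9739/10000 ≈ 0.973900
step 2 [1y] bond c/2=17/400: DF=(505927/500000 − 17/400·(0.973900))/(1+17/400) = 9309/10000 ≈ 0.930900
step 3 [1.5y] swap r/2=441/14083: DF=(1 − 441/14083·(0.973900+0.930900))/(1+441/14083) = 4559/5000 ≈ 0.911800
step 4 [2y] bond c/2=31/800: DF=(4191031/4000000 − 31/800·(0.973900+0.930900+0.911800))/(1+31/800) = 2259/2500 ≈ 0.903600
step 5 [2.5y] swap r/2=409/15325: DF=(1 − 409/15325·(0.973900+0.930900+0.911800+0.903600))/(1+409/15325) = 8773/10000 ≈ 0.877300
step 6 [3y] bond c/2=7/160: DF=(343923/320000 − 7/160·(0.973900+0.930900+0.911800+0.903600+0.877300))/(1+7/160) = 837/1000 ≈ 0.837000
step 7 [3.5y] zero: DF = P = 1631/2000 ≈ 0.815500
step 8 [4y] zero: DF = P = 1557/2000 ≈ 0.778500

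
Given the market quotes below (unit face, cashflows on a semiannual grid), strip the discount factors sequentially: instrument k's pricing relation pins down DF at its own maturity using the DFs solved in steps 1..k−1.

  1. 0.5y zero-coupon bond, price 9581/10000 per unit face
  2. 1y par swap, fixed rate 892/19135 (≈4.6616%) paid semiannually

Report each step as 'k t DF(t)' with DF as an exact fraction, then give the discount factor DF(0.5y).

step 1 [0.5y] zero: DF = P = 9581/10000 ≈ 0.958100
step 2 [1y] swap r/2=446/19135: DF=(1 − 446/19135·(0.958100))/(1+446/19135) = 4777/5000 ≈ 0.955400

1 1/2 9581/10000
2 1 4777/5000
DF(0.5y) = 9581/10000 ≈ 0.958100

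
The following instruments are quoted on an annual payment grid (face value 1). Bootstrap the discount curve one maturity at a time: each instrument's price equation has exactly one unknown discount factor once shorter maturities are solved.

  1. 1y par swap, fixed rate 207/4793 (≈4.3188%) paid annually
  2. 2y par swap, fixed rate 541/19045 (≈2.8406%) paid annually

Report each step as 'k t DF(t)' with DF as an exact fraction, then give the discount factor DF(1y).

1 1 4793/5000
2 2 9459/10000
DF(1y) = 4793/5000 ≈ 0.958600

step 1 [1y] swap r/1=207/4793: DF=(1 − 207/4793·(0))/(1+207/4793) = 4793/5000 ≈ 0.958600
step 2 [2y] swap r/1=541/19045: DF=(1 − 541/19045·(0.958600))/(1+541/19045) = 9459/10000 ≈ 0.945900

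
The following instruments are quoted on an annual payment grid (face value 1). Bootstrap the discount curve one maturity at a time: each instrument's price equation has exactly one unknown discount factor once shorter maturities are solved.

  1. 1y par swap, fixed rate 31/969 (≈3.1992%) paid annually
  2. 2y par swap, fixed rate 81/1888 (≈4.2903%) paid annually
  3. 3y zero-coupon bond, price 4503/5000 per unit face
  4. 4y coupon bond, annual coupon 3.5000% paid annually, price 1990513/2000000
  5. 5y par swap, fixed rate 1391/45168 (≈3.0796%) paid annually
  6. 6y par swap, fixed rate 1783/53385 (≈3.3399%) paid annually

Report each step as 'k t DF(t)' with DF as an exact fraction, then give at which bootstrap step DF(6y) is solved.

step 1 [1y] swap r/1=31/969: DF=(1 − 31/969·(0))/(1+31/969) = 969/1000 ≈ 0.969000
step 2 [2y] swap r/1=81/1888: DF=(1 − 81/1888·(0.969000))/(1+81/1888) = 919/1000 ≈ 0.919000
step 3 [3y] zero: DF = P = 4503/5000 ≈ 0.900600
step 4 [4y] bond c/1=7/200: DF=(1990513/2000000 − 7/200·(0.969000+0.919000+0.900600))/(1+7/200) = 8673/10000 ≈ 0.867300
step 5 [5y] swap r/1=1391/45168: DF=(1 − 1391/45168·(0.969000+0.919000+0.900600+0.867300))/(1+1391/45168) = 8609/10000 ≈ 0.860900
step 6 [6y] swap r/1=1783/53385: DF=(1 − 1783/53385·(0.969000+0.919000+0.900600+0.867300+0.860900))/(1+1783/53385) = 8217/10000 ≈ 0.821700

1 1 969/1000
2 2 919/1000
3 3 4503/5000
4 4 8673/10000
5 5 8609/10000
6 6 8217/10000
DF(6y) is solved at step 6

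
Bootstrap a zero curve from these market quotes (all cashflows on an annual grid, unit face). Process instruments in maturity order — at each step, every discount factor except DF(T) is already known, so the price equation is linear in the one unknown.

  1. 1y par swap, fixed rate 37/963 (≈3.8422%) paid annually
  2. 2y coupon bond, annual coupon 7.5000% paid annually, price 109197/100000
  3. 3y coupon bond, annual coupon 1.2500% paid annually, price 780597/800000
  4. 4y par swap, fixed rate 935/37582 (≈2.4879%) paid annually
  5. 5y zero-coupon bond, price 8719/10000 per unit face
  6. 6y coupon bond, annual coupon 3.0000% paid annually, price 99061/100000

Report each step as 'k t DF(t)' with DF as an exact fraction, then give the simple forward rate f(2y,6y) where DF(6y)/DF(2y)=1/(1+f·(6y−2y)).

1 1 963/1000
2 2 4743/5000
3 3 9401/10000
4 4 1813/2000
5 5 8719/10000
6 6 8269/10000
f(2y,6y) = ((4743/5000)/(8269/10000) − 1)/(4) = 1217/33076 ≈ 3.6794%

step 1 [1y] swap r/1=37/963: DF=(1 − 37/963·(0))/(1+37/963) = 963/1000 ≈ 0.963000
step 2 [2y] bond c/1=3/40: DF=(109197/100000 − 3/40·(0.963000))/(1+3/40) = 4743/5000 ≈ 0.948600
step 3 [3y] bond c/1=1/80: DF=(780597/800000 − 1/80·(0.963000+0.948600))/(1+1/80) = 9401/10000 ≈ 0.940100
step 4 [4y] swap r/1=935/37582: DF=(1 − 935/37582·(0.963000+0.948600+0.940100))/(1+935/37582) = 1813/2000 ≈ 0.906500
step 5 [5y] zero: DF = P = 8719/10000 ≈ 0.871900
step 6 [6y] bond c/1=3/100: DF=(99061/100000 − 3/100·(0.963000+0.948600+0.940100+0.906500+0.871900))/(1+3/100) = 8269/10000 ≈ 0.826900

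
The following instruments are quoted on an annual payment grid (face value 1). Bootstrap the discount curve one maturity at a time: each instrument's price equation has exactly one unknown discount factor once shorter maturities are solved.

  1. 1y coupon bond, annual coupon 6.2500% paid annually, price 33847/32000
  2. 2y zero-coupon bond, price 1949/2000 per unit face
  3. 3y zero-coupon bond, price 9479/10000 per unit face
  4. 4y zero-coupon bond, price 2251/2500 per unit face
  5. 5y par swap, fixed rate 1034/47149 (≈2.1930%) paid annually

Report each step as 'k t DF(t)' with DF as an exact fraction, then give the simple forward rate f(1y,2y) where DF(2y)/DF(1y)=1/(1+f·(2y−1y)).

1 1 1991/2000
2 2 1949/2000
3 3 9479/10000
4 4 2251/2500
5 5 4483/5000
f(1y,2y) = ((1991/2000)/(1949/2000) − 1)/(1) = 42/1949 ≈ 2.1550%

step 1 [1y] bond c/1=1/16: DF=(33847/32000 − 1/16·(0))/(1+1/16) = 1991/2000 ≈ 0.995500
step 2 [2y] zero: DF = P = 1949/2000 ≈ 0.974500
step 3 [3y] zero: DF = P = 9479/10000 ≈ 0.947900
step 4 [4y] zero: DF = P = 2251/2500 ≈ 0.900400
step 5 [5y] swap r/1=1034/47149: DF=(1 − 1034/47149·(0.995500+0.974500+0.947900+0.900400))/(1+1034/47149) = 4483/5000 ≈ 0.896600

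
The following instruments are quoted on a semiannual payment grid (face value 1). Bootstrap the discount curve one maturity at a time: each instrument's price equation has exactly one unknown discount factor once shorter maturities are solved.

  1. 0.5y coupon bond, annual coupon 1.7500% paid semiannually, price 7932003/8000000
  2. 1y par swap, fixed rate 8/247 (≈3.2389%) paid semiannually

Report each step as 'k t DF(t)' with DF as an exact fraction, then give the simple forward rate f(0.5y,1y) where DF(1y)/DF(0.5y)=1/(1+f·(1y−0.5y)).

step 1 [0.5y] bond c/2=7/800: DF=(7932003/8000000 − 7/800·(0))/(1+7/800) = 9829/10000 ≈ 0.982900
step 2 [1y] swap r/2=4/247: DF=(1 − 4/247·(0.982900))/(1+4/247) = 2421/2500 ≈ 0.968400

1 1/2 9829/10000
2 1 2421/2500
f(0.5y,1y) = ((9829/10000)/(2421/2500) − 1)/(1/2) = 145/4842 ≈ 2.9946%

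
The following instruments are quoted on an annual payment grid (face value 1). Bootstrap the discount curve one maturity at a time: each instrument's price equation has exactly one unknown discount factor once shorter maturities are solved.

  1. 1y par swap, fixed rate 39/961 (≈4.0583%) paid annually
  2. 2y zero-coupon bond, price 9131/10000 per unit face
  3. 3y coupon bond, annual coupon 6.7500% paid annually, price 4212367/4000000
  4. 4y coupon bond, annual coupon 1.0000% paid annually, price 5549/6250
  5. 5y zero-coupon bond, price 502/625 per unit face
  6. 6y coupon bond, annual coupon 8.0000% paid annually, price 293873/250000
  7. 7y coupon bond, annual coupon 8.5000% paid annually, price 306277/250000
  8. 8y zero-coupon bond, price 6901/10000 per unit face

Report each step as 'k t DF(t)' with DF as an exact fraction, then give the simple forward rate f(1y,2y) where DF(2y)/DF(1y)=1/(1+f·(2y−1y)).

1 1 961/1000
2 2 9131/10000
3 3 217/250
4 4 8519/10000
5 5 502/625
6 6 7627/10000
7 7 7249/10000
8 8 6901/10000
f(1y,2y) = ((961/1000)/(9131/10000) − 1)/(1) = 479/9131 ≈ 5.2459%

step 1 [1y] swap r/1=39/961: DF=(1 − 39/961·(0))/(1+39/961) = 961/1000 ≈ 0.961000
step 2 [2y] zero: DF = P = 9131/10000 ≈ 0.913100
step 3 [3y] bond c/1=27/400: DF=(4212367/4000000 − 27/400·(0.961000+0.913100))/(1+27/400) = 217/250 ≈ 0.868000
step 4 [4y] bond c/1=1/100: DF=(5549/6250 − 1/100·(0.961000+0.913100+0.868000))/(1+1/100) = 8519/10000 ≈ 0.851900
step 5 [5y] zero: DF = P = 502/625 ≈ 0.803200
step 6 [6y] bond c/1=2/25: DF=(293873/250000 − 2/25·(0.961000+0.913100+0.868000+0.851900+0.803200))/(1+2/25) = 7627/10000 ≈ 0.762700
step 7 [7y] bond c/1=17/200: DF=(306277/250000 − 17/200·(0.961000+0.913100+0.868000+0.851900+0.803200+0.762700))/(1+17/200) = 7249/10000 ≈ 0.724900
step 8 [8y] zero: DF = P = 6901/10000 ≈ 0.690100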